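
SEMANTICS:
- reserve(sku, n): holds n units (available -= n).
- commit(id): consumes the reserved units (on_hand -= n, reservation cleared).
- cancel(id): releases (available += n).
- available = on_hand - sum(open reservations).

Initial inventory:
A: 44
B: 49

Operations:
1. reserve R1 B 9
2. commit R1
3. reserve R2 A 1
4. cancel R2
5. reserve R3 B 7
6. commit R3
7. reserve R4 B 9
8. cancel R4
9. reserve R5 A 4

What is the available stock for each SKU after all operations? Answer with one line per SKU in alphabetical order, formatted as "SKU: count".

Answer: A: 40
B: 33

Derivation:
Step 1: reserve R1 B 9 -> on_hand[A=44 B=49] avail[A=44 B=40] open={R1}
Step 2: commit R1 -> on_hand[A=44 B=40] avail[A=44 B=40] open={}
Step 3: reserve R2 A 1 -> on_hand[A=44 B=40] avail[A=43 B=40] open={R2}
Step 4: cancel R2 -> on_hand[A=44 B=40] avail[A=44 B=40] open={}
Step 5: reserve R3 B 7 -> on_hand[A=44 B=40] avail[A=44 B=33] open={R3}
Step 6: commit R3 -> on_hand[A=44 B=33] avail[A=44 B=33] open={}
Step 7: reserve R4 B 9 -> on_hand[A=44 B=33] avail[A=44 B=24] open={R4}
Step 8: cancel R4 -> on_hand[A=44 B=33] avail[A=44 B=33] open={}
Step 9: reserve R5 A 4 -> on_hand[A=44 B=33] avail[A=40 B=33] open={R5}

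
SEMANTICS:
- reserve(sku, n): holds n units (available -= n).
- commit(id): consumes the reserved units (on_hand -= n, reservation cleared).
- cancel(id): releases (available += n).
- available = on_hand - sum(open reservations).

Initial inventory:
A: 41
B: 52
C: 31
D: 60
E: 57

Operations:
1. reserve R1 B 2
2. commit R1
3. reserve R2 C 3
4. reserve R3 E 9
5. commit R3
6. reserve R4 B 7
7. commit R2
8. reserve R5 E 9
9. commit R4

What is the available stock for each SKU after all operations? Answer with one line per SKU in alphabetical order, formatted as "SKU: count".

Step 1: reserve R1 B 2 -> on_hand[A=41 B=52 C=31 D=60 E=57] avail[A=41 B=50 C=31 D=60 E=57] open={R1}
Step 2: commit R1 -> on_hand[A=41 B=50 C=31 D=60 E=57] avail[A=41 B=50 C=31 D=60 E=57] open={}
Step 3: reserve R2 C 3 -> on_hand[A=41 B=50 C=31 D=60 E=57] avail[A=41 B=50 C=28 D=60 E=57] open={R2}
Step 4: reserve R3 E 9 -> on_hand[A=41 B=50 C=31 D=60 E=57] avail[A=41 B=50 C=28 D=60 E=48] open={R2,R3}
Step 5: commit R3 -> on_hand[A=41 B=50 C=31 D=60 E=48] avail[A=41 B=50 C=28 D=60 E=48] open={R2}
Step 6: reserve R4 B 7 -> on_hand[A=41 B=50 C=31 D=60 E=48] avail[A=41 B=43 C=28 D=60 E=48] open={R2,R4}
Step 7: commit R2 -> on_hand[A=41 B=50 C=28 D=60 E=48] avail[A=41 B=43 C=28 D=60 E=48] open={R4}
Step 8: reserve R5 E 9 -> on_hand[A=41 B=50 C=28 D=60 E=48] avail[A=41 B=43 C=28 D=60 E=39] open={R4,R5}
Step 9: commit R4 -> on_hand[A=41 B=43 C=28 D=60 E=48] avail[A=41 B=43 C=28 D=60 E=39] open={R5}

Answer: A: 41
B: 43
C: 28
D: 60
E: 39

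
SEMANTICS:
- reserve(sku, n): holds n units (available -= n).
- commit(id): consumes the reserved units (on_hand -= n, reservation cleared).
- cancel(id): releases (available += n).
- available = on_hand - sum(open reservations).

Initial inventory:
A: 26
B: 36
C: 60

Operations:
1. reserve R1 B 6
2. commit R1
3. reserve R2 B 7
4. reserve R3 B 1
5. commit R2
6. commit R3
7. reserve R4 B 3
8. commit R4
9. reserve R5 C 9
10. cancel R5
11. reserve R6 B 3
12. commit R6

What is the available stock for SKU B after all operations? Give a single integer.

Answer: 16

Derivation:
Step 1: reserve R1 B 6 -> on_hand[A=26 B=36 C=60] avail[A=26 B=30 C=60] open={R1}
Step 2: commit R1 -> on_hand[A=26 B=30 C=60] avail[A=26 B=30 C=60] open={}
Step 3: reserve R2 B 7 -> on_hand[A=26 B=30 C=60] avail[A=26 B=23 C=60] open={R2}
Step 4: reserve R3 B 1 -> on_hand[A=26 B=30 C=60] avail[A=26 B=22 C=60] open={R2,R3}
Step 5: commit R2 -> on_hand[A=26 B=23 C=60] avail[A=26 B=22 C=60] open={R3}
Step 6: commit R3 -> on_hand[A=26 B=22 C=60] avail[A=26 B=22 C=60] open={}
Step 7: reserve R4 B 3 -> on_hand[A=26 B=22 C=60] avail[A=26 B=19 C=60] open={R4}
Step 8: commit R4 -> on_hand[A=26 B=19 C=60] avail[A=26 B=19 C=60] open={}
Step 9: reserve R5 C 9 -> on_hand[A=26 B=19 C=60] avail[A=26 B=19 C=51] open={R5}
Step 10: cancel R5 -> on_hand[A=26 B=19 C=60] avail[A=26 B=19 C=60] open={}
Step 11: reserve R6 B 3 -> on_hand[A=26 B=19 C=60] avail[A=26 B=16 C=60] open={R6}
Step 12: commit R6 -> on_hand[A=26 B=16 C=60] avail[A=26 B=16 C=60] open={}
Final available[B] = 16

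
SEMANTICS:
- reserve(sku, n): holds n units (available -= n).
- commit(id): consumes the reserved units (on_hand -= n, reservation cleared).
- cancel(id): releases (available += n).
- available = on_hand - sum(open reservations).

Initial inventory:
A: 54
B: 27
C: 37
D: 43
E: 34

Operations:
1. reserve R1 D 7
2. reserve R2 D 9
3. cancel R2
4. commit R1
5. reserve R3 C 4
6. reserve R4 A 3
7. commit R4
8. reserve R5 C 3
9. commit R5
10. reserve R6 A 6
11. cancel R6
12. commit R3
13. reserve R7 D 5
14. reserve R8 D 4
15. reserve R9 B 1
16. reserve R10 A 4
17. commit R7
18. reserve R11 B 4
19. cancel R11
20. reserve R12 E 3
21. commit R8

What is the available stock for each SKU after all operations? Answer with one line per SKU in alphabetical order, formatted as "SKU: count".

Step 1: reserve R1 D 7 -> on_hand[A=54 B=27 C=37 D=43 E=34] avail[A=54 B=27 C=37 D=36 E=34] open={R1}
Step 2: reserve R2 D 9 -> on_hand[A=54 B=27 C=37 D=43 E=34] avail[A=54 B=27 C=37 D=27 E=34] open={R1,R2}
Step 3: cancel R2 -> on_hand[A=54 B=27 C=37 D=43 E=34] avail[A=54 B=27 C=37 D=36 E=34] open={R1}
Step 4: commit R1 -> on_hand[A=54 B=27 C=37 D=36 E=34] avail[A=54 B=27 C=37 D=36 E=34] open={}
Step 5: reserve R3 C 4 -> on_hand[A=54 B=27 C=37 D=36 E=34] avail[A=54 B=27 C=33 D=36 E=34] open={R3}
Step 6: reserve R4 A 3 -> on_hand[A=54 B=27 C=37 D=36 E=34] avail[A=51 B=27 C=33 D=36 E=34] open={R3,R4}
Step 7: commit R4 -> on_hand[A=51 B=27 C=37 D=36 E=34] avail[A=51 B=27 C=33 D=36 E=34] open={R3}
Step 8: reserve R5 C 3 -> on_hand[A=51 B=27 C=37 D=36 E=34] avail[A=51 B=27 C=30 D=36 E=34] open={R3,R5}
Step 9: commit R5 -> on_hand[A=51 B=27 C=34 D=36 E=34] avail[A=51 B=27 C=30 D=36 E=34] open={R3}
Step 10: reserve R6 A 6 -> on_hand[A=51 B=27 C=34 D=36 E=34] avail[A=45 B=27 C=30 D=36 E=34] open={R3,R6}
Step 11: cancel R6 -> on_hand[A=51 B=27 C=34 D=36 E=34] avail[A=51 B=27 C=30 D=36 E=34] open={R3}
Step 12: commit R3 -> on_hand[A=51 B=27 C=30 D=36 E=34] avail[A=51 B=27 C=30 D=36 E=34] open={}
Step 13: reserve R7 D 5 -> on_hand[A=51 B=27 C=30 D=36 E=34] avail[A=51 B=27 C=30 D=31 E=34] open={R7}
Step 14: reserve R8 D 4 -> on_hand[A=51 B=27 C=30 D=36 E=34] avail[A=51 B=27 C=30 D=27 E=34] open={R7,R8}
Step 15: reserve R9 B 1 -> on_hand[A=51 B=27 C=30 D=36 E=34] avail[A=51 B=26 C=30 D=27 E=34] open={R7,R8,R9}
Step 16: reserve R10 A 4 -> on_hand[A=51 B=27 C=30 D=36 E=34] avail[A=47 B=26 C=30 D=27 E=34] open={R10,R7,R8,R9}
Step 17: commit R7 -> on_hand[A=51 B=27 C=30 D=31 E=34] avail[A=47 B=26 C=30 D=27 E=34] open={R10,R8,R9}
Step 18: reserve R11 B 4 -> on_hand[A=51 B=27 C=30 D=31 E=34] avail[A=47 B=22 C=30 D=27 E=34] open={R10,R11,R8,R9}
Step 19: cancel R11 -> on_hand[A=51 B=27 C=30 D=31 E=34] avail[A=47 B=26 C=30 D=27 E=34] open={R10,R8,R9}
Step 20: reserve R12 E 3 -> on_hand[A=51 B=27 C=30 D=31 E=34] avail[A=47 B=26 C=30 D=27 E=31] open={R10,R12,R8,R9}
Step 21: commit R8 -> on_hand[A=51 B=27 C=30 D=27 E=34] avail[A=47 B=26 C=30 D=27 E=31] open={R10,R12,R9}

Answer: A: 47
B: 26
C: 30
D: 27
E: 31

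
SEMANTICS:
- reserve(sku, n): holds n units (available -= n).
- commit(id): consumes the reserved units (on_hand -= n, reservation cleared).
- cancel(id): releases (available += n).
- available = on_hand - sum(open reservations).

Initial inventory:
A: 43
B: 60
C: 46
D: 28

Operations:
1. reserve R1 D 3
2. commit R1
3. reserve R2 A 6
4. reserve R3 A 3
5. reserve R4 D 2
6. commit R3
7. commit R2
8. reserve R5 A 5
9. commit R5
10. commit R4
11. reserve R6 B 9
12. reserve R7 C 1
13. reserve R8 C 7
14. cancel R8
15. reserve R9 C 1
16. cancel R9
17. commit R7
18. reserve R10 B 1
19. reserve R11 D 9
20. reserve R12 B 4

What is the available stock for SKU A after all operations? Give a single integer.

Answer: 29

Derivation:
Step 1: reserve R1 D 3 -> on_hand[A=43 B=60 C=46 D=28] avail[A=43 B=60 C=46 D=25] open={R1}
Step 2: commit R1 -> on_hand[A=43 B=60 C=46 D=25] avail[A=43 B=60 C=46 D=25] open={}
Step 3: reserve R2 A 6 -> on_hand[A=43 B=60 C=46 D=25] avail[A=37 B=60 C=46 D=25] open={R2}
Step 4: reserve R3 A 3 -> on_hand[A=43 B=60 C=46 D=25] avail[A=34 B=60 C=46 D=25] open={R2,R3}
Step 5: reserve R4 D 2 -> on_hand[A=43 B=60 C=46 D=25] avail[A=34 B=60 C=46 D=23] open={R2,R3,R4}
Step 6: commit R3 -> on_hand[A=40 B=60 C=46 D=25] avail[A=34 B=60 C=46 D=23] open={R2,R4}
Step 7: commit R2 -> on_hand[A=34 B=60 C=46 D=25] avail[A=34 B=60 C=46 D=23] open={R4}
Step 8: reserve R5 A 5 -> on_hand[A=34 B=60 C=46 D=25] avail[A=29 B=60 C=46 D=23] open={R4,R5}
Step 9: commit R5 -> on_hand[A=29 B=60 C=46 D=25] avail[A=29 B=60 C=46 D=23] open={R4}
Step 10: commit R4 -> on_hand[A=29 B=60 C=46 D=23] avail[A=29 B=60 C=46 D=23] open={}
Step 11: reserve R6 B 9 -> on_hand[A=29 B=60 C=46 D=23] avail[A=29 B=51 C=46 D=23] open={R6}
Step 12: reserve R7 C 1 -> on_hand[A=29 B=60 C=46 D=23] avail[A=29 B=51 C=45 D=23] open={R6,R7}
Step 13: reserve R8 C 7 -> on_hand[A=29 B=60 C=46 D=23] avail[A=29 B=51 C=38 D=23] open={R6,R7,R8}
Step 14: cancel R8 -> on_hand[A=29 B=60 C=46 D=23] avail[A=29 B=51 C=45 D=23] open={R6,R7}
Step 15: reserve R9 C 1 -> on_hand[A=29 B=60 C=46 D=23] avail[A=29 B=51 C=44 D=23] open={R6,R7,R9}
Step 16: cancel R9 -> on_hand[A=29 B=60 C=46 D=23] avail[A=29 B=51 C=45 D=23] open={R6,R7}
Step 17: commit R7 -> on_hand[A=29 B=60 C=45 D=23] avail[A=29 B=51 C=45 D=23] open={R6}
Step 18: reserve R10 B 1 -> on_hand[A=29 B=60 C=45 D=23] avail[A=29 B=50 C=45 D=23] open={R10,R6}
Step 19: reserve R11 D 9 -> on_hand[A=29 B=60 C=45 D=23] avail[A=29 B=50 C=45 D=14] open={R10,R11,R6}
Step 20: reserve R12 B 4 -> on_hand[A=29 B=60 C=45 D=23] avail[A=29 B=46 C=45 D=14] open={R10,R11,R12,R6}
Final available[A] = 29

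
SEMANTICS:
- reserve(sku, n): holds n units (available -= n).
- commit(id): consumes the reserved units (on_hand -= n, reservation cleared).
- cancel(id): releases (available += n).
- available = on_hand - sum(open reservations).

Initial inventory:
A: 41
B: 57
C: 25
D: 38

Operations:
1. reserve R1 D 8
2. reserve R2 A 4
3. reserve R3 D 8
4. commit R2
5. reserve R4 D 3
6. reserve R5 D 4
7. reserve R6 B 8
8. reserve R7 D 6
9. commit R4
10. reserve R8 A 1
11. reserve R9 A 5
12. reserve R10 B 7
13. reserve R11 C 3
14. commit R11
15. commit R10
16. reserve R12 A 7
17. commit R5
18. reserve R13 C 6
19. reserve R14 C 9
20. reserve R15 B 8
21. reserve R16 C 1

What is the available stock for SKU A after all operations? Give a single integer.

Step 1: reserve R1 D 8 -> on_hand[A=41 B=57 C=25 D=38] avail[A=41 B=57 C=25 D=30] open={R1}
Step 2: reserve R2 A 4 -> on_hand[A=41 B=57 C=25 D=38] avail[A=37 B=57 C=25 D=30] open={R1,R2}
Step 3: reserve R3 D 8 -> on_hand[A=41 B=57 C=25 D=38] avail[A=37 B=57 C=25 D=22] open={R1,R2,R3}
Step 4: commit R2 -> on_hand[A=37 B=57 C=25 D=38] avail[A=37 B=57 C=25 D=22] open={R1,R3}
Step 5: reserve R4 D 3 -> on_hand[A=37 B=57 C=25 D=38] avail[A=37 B=57 C=25 D=19] open={R1,R3,R4}
Step 6: reserve R5 D 4 -> on_hand[A=37 B=57 C=25 D=38] avail[A=37 B=57 C=25 D=15] open={R1,R3,R4,R5}
Step 7: reserve R6 B 8 -> on_hand[A=37 B=57 C=25 D=38] avail[A=37 B=49 C=25 D=15] open={R1,R3,R4,R5,R6}
Step 8: reserve R7 D 6 -> on_hand[A=37 B=57 C=25 D=38] avail[A=37 B=49 C=25 D=9] open={R1,R3,R4,R5,R6,R7}
Step 9: commit R4 -> on_hand[A=37 B=57 C=25 D=35] avail[A=37 B=49 C=25 D=9] open={R1,R3,R5,R6,R7}
Step 10: reserve R8 A 1 -> on_hand[A=37 B=57 C=25 D=35] avail[A=36 B=49 C=25 D=9] open={R1,R3,R5,R6,R7,R8}
Step 11: reserve R9 A 5 -> on_hand[A=37 B=57 C=25 D=35] avail[A=31 B=49 C=25 D=9] open={R1,R3,R5,R6,R7,R8,R9}
Step 12: reserve R10 B 7 -> on_hand[A=37 B=57 C=25 D=35] avail[A=31 B=42 C=25 D=9] open={R1,R10,R3,R5,R6,R7,R8,R9}
Step 13: reserve R11 C 3 -> on_hand[A=37 B=57 C=25 D=35] avail[A=31 B=42 C=22 D=9] open={R1,R10,R11,R3,R5,R6,R7,R8,R9}
Step 14: commit R11 -> on_hand[A=37 B=57 C=22 D=35] avail[A=31 B=42 C=22 D=9] open={R1,R10,R3,R5,R6,R7,R8,R9}
Step 15: commit R10 -> on_hand[A=37 B=50 C=22 D=35] avail[A=31 B=42 C=22 D=9] open={R1,R3,R5,R6,R7,R8,R9}
Step 16: reserve R12 A 7 -> on_hand[A=37 B=50 C=22 D=35] avail[A=24 B=42 C=22 D=9] open={R1,R12,R3,R5,R6,R7,R8,R9}
Step 17: commit R5 -> on_hand[A=37 B=50 C=22 D=31] avail[A=24 B=42 C=22 D=9] open={R1,R12,R3,R6,R7,R8,R9}
Step 18: reserve R13 C 6 -> on_hand[A=37 B=50 C=22 D=31] avail[A=24 B=42 C=16 D=9] open={R1,R12,R13,R3,R6,R7,R8,R9}
Step 19: reserve R14 C 9 -> on_hand[A=37 B=50 C=22 D=31] avail[A=24 B=42 C=7 D=9] open={R1,R12,R13,R14,R3,R6,R7,R8,R9}
Step 20: reserve R15 B 8 -> on_hand[A=37 B=50 C=22 D=31] avail[A=24 B=34 C=7 D=9] open={R1,R12,R13,R14,R15,R3,R6,R7,R8,R9}
Step 21: reserve R16 C 1 -> on_hand[A=37 B=50 C=22 D=31] avail[A=24 B=34 C=6 D=9] open={R1,R12,R13,R14,R15,R16,R3,R6,R7,R8,R9}
Final available[A] = 24

Answer: 24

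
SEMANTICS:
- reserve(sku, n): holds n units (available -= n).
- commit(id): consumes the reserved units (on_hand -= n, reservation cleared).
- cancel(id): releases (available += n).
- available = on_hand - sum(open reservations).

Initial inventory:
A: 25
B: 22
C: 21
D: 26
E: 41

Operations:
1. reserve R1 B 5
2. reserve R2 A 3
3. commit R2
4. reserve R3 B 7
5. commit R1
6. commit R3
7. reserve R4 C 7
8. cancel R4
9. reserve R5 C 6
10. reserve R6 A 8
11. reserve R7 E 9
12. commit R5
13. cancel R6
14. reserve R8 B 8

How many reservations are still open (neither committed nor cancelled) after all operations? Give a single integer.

Answer: 2

Derivation:
Step 1: reserve R1 B 5 -> on_hand[A=25 B=22 C=21 D=26 E=41] avail[A=25 B=17 C=21 D=26 E=41] open={R1}
Step 2: reserve R2 A 3 -> on_hand[A=25 B=22 C=21 D=26 E=41] avail[A=22 B=17 C=21 D=26 E=41] open={R1,R2}
Step 3: commit R2 -> on_hand[A=22 B=22 C=21 D=26 E=41] avail[A=22 B=17 C=21 D=26 E=41] open={R1}
Step 4: reserve R3 B 7 -> on_hand[A=22 B=22 C=21 D=26 E=41] avail[A=22 B=10 C=21 D=26 E=41] open={R1,R3}
Step 5: commit R1 -> on_hand[A=22 B=17 C=21 D=26 E=41] avail[A=22 B=10 C=21 D=26 E=41] open={R3}
Step 6: commit R3 -> on_hand[A=22 B=10 C=21 D=26 E=41] avail[A=22 B=10 C=21 D=26 E=41] open={}
Step 7: reserve R4 C 7 -> on_hand[A=22 B=10 C=21 D=26 E=41] avail[A=22 B=10 C=14 D=26 E=41] open={R4}
Step 8: cancel R4 -> on_hand[A=22 B=10 C=21 D=26 E=41] avail[A=22 B=10 C=21 D=26 E=41] open={}
Step 9: reserve R5 C 6 -> on_hand[A=22 B=10 C=21 D=26 E=41] avail[A=22 B=10 C=15 D=26 E=41] open={R5}
Step 10: reserve R6 A 8 -> on_hand[A=22 B=10 C=21 D=26 E=41] avail[A=14 B=10 C=15 D=26 E=41] open={R5,R6}
Step 11: reserve R7 E 9 -> on_hand[A=22 B=10 C=21 D=26 E=41] avail[A=14 B=10 C=15 D=26 E=32] open={R5,R6,R7}
Step 12: commit R5 -> on_hand[A=22 B=10 C=15 D=26 E=41] avail[A=14 B=10 C=15 D=26 E=32] open={R6,R7}
Step 13: cancel R6 -> on_hand[A=22 B=10 C=15 D=26 E=41] avail[A=22 B=10 C=15 D=26 E=32] open={R7}
Step 14: reserve R8 B 8 -> on_hand[A=22 B=10 C=15 D=26 E=41] avail[A=22 B=2 C=15 D=26 E=32] open={R7,R8}
Open reservations: ['R7', 'R8'] -> 2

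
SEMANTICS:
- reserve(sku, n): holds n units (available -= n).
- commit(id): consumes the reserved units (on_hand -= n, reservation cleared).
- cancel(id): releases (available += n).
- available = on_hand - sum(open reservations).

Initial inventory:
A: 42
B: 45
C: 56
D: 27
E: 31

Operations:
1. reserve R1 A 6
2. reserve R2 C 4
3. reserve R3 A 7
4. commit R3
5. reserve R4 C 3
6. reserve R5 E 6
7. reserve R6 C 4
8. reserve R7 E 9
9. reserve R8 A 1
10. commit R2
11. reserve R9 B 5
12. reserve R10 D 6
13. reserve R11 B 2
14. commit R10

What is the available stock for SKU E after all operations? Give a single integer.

Answer: 16

Derivation:
Step 1: reserve R1 A 6 -> on_hand[A=42 B=45 C=56 D=27 E=31] avail[A=36 B=45 C=56 D=27 E=31] open={R1}
Step 2: reserve R2 C 4 -> on_hand[A=42 B=45 C=56 D=27 E=31] avail[A=36 B=45 C=52 D=27 E=31] open={R1,R2}
Step 3: reserve R3 A 7 -> on_hand[A=42 B=45 C=56 D=27 E=31] avail[A=29 B=45 C=52 D=27 E=31] open={R1,R2,R3}
Step 4: commit R3 -> on_hand[A=35 B=45 C=56 D=27 E=31] avail[A=29 B=45 C=52 D=27 E=31] open={R1,R2}
Step 5: reserve R4 C 3 -> on_hand[A=35 B=45 C=56 D=27 E=31] avail[A=29 B=45 C=49 D=27 E=31] open={R1,R2,R4}
Step 6: reserve R5 E 6 -> on_hand[A=35 B=45 C=56 D=27 E=31] avail[A=29 B=45 C=49 D=27 E=25] open={R1,R2,R4,R5}
Step 7: reserve R6 C 4 -> on_hand[A=35 B=45 C=56 D=27 E=31] avail[A=29 B=45 C=45 D=27 E=25] open={R1,R2,R4,R5,R6}
Step 8: reserve R7 E 9 -> on_hand[A=35 B=45 C=56 D=27 E=31] avail[A=29 B=45 C=45 D=27 E=16] open={R1,R2,R4,R5,R6,R7}
Step 9: reserve R8 A 1 -> on_hand[A=35 B=45 C=56 D=27 E=31] avail[A=28 B=45 C=45 D=27 E=16] open={R1,R2,R4,R5,R6,R7,R8}
Step 10: commit R2 -> on_hand[A=35 B=45 C=52 D=27 E=31] avail[A=28 B=45 C=45 D=27 E=16] open={R1,R4,R5,R6,R7,R8}
Step 11: reserve R9 B 5 -> on_hand[A=35 B=45 C=52 D=27 E=31] avail[A=28 B=40 C=45 D=27 E=16] open={R1,R4,R5,R6,R7,R8,R9}
Step 12: reserve R10 D 6 -> on_hand[A=35 B=45 C=52 D=27 E=31] avail[A=28 B=40 C=45 D=21 E=16] open={R1,R10,R4,R5,R6,R7,R8,R9}
Step 13: reserve R11 B 2 -> on_hand[A=35 B=45 C=52 D=27 E=31] avail[A=28 B=38 C=45 D=21 E=16] open={R1,R10,R11,R4,R5,R6,R7,R8,R9}
Step 14: commit R10 -> on_hand[A=35 B=45 C=52 D=21 E=31] avail[A=28 B=38 C=45 D=21 E=16] open={R1,R11,R4,R5,R6,R7,R8,R9}
Final available[E] = 16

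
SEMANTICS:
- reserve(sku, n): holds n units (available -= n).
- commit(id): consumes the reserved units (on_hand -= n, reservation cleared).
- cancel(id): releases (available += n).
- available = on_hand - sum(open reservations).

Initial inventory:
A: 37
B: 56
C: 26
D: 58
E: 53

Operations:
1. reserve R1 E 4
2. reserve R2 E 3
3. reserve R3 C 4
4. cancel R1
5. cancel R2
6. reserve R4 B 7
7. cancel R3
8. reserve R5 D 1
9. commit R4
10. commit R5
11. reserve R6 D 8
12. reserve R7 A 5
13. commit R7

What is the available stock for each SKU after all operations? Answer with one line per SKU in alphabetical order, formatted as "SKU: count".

Step 1: reserve R1 E 4 -> on_hand[A=37 B=56 C=26 D=58 E=53] avail[A=37 B=56 C=26 D=58 E=49] open={R1}
Step 2: reserve R2 E 3 -> on_hand[A=37 B=56 C=26 D=58 E=53] avail[A=37 B=56 C=26 D=58 E=46] open={R1,R2}
Step 3: reserve R3 C 4 -> on_hand[A=37 B=56 C=26 D=58 E=53] avail[A=37 B=56 C=22 D=58 E=46] open={R1,R2,R3}
Step 4: cancel R1 -> on_hand[A=37 B=56 C=26 D=58 E=53] avail[A=37 B=56 C=22 D=58 E=50] open={R2,R3}
Step 5: cancel R2 -> on_hand[A=37 B=56 C=26 D=58 E=53] avail[A=37 B=56 C=22 D=58 E=53] open={R3}
Step 6: reserve R4 B 7 -> on_hand[A=37 B=56 C=26 D=58 E=53] avail[A=37 B=49 C=22 D=58 E=53] open={R3,R4}
Step 7: cancel R3 -> on_hand[A=37 B=56 C=26 D=58 E=53] avail[A=37 B=49 C=26 D=58 E=53] open={R4}
Step 8: reserve R5 D 1 -> on_hand[A=37 B=56 C=26 D=58 E=53] avail[A=37 B=49 C=26 D=57 E=53] open={R4,R5}
Step 9: commit R4 -> on_hand[A=37 B=49 C=26 D=58 E=53] avail[A=37 B=49 C=26 D=57 E=53] open={R5}
Step 10: commit R5 -> on_hand[A=37 B=49 C=26 D=57 E=53] avail[A=37 B=49 C=26 D=57 E=53] open={}
Step 11: reserve R6 D 8 -> on_hand[A=37 B=49 C=26 D=57 E=53] avail[A=37 B=49 C=26 D=49 E=53] open={R6}
Step 12: reserve R7 A 5 -> on_hand[A=37 B=49 C=26 D=57 E=53] avail[A=32 B=49 C=26 D=49 E=53] open={R6,R7}
Step 13: commit R7 -> on_hand[A=32 B=49 C=26 D=57 E=53] avail[A=32 B=49 C=26 D=49 E=53] open={R6}

Answer: A: 32
B: 49
C: 26
D: 49
E: 53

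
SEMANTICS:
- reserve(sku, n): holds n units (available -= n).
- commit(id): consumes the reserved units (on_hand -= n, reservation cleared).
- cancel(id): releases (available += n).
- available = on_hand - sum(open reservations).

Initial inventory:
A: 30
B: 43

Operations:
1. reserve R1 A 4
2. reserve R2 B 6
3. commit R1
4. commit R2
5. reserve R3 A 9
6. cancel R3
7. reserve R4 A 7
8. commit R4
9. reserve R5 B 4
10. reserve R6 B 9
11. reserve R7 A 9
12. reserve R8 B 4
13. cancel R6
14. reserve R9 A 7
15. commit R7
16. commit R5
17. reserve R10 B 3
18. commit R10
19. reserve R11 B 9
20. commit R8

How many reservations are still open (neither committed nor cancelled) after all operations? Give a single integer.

Step 1: reserve R1 A 4 -> on_hand[A=30 B=43] avail[A=26 B=43] open={R1}
Step 2: reserve R2 B 6 -> on_hand[A=30 B=43] avail[A=26 B=37] open={R1,R2}
Step 3: commit R1 -> on_hand[A=26 B=43] avail[A=26 B=37] open={R2}
Step 4: commit R2 -> on_hand[A=26 B=37] avail[A=26 B=37] open={}
Step 5: reserve R3 A 9 -> on_hand[A=26 B=37] avail[A=17 B=37] open={R3}
Step 6: cancel R3 -> on_hand[A=26 B=37] avail[A=26 B=37] open={}
Step 7: reserve R4 A 7 -> on_hand[A=26 B=37] avail[A=19 B=37] open={R4}
Step 8: commit R4 -> on_hand[A=19 B=37] avail[A=19 B=37] open={}
Step 9: reserve R5 B 4 -> on_hand[A=19 B=37] avail[A=19 B=33] open={R5}
Step 10: reserve R6 B 9 -> on_hand[A=19 B=37] avail[A=19 B=24] open={R5,R6}
Step 11: reserve R7 A 9 -> on_hand[A=19 B=37] avail[A=10 B=24] open={R5,R6,R7}
Step 12: reserve R8 B 4 -> on_hand[A=19 B=37] avail[A=10 B=20] open={R5,R6,R7,R8}
Step 13: cancel R6 -> on_hand[A=19 B=37] avail[A=10 B=29] open={R5,R7,R8}
Step 14: reserve R9 A 7 -> on_hand[A=19 B=37] avail[A=3 B=29] open={R5,R7,R8,R9}
Step 15: commit R7 -> on_hand[A=10 B=37] avail[A=3 B=29] open={R5,R8,R9}
Step 16: commit R5 -> on_hand[A=10 B=33] avail[A=3 B=29] open={R8,R9}
Step 17: reserve R10 B 3 -> on_hand[A=10 B=33] avail[A=3 B=26] open={R10,R8,R9}
Step 18: commit R10 -> on_hand[A=10 B=30] avail[A=3 B=26] open={R8,R9}
Step 19: reserve R11 B 9 -> on_hand[A=10 B=30] avail[A=3 B=17] open={R11,R8,R9}
Step 20: commit R8 -> on_hand[A=10 B=26] avail[A=3 B=17] open={R11,R9}
Open reservations: ['R11', 'R9'] -> 2

Answer: 2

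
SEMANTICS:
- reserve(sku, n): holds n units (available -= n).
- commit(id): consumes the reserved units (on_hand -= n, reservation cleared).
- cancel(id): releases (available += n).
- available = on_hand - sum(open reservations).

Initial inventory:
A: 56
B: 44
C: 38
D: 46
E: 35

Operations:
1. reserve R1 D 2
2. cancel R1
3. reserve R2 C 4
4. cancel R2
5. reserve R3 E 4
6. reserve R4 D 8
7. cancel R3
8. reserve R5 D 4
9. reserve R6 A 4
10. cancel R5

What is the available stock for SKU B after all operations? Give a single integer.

Answer: 44

Derivation:
Step 1: reserve R1 D 2 -> on_hand[A=56 B=44 C=38 D=46 E=35] avail[A=56 B=44 C=38 D=44 E=35] open={R1}
Step 2: cancel R1 -> on_hand[A=56 B=44 C=38 D=46 E=35] avail[A=56 B=44 C=38 D=46 E=35] open={}
Step 3: reserve R2 C 4 -> on_hand[A=56 B=44 C=38 D=46 E=35] avail[A=56 B=44 C=34 D=46 E=35] open={R2}
Step 4: cancel R2 -> on_hand[A=56 B=44 C=38 D=46 E=35] avail[A=56 B=44 C=38 D=46 E=35] open={}
Step 5: reserve R3 E 4 -> on_hand[A=56 B=44 C=38 D=46 E=35] avail[A=56 B=44 C=38 D=46 E=31] open={R3}
Step 6: reserve R4 D 8 -> on_hand[A=56 B=44 C=38 D=46 E=35] avail[A=56 B=44 C=38 D=38 E=31] open={R3,R4}
Step 7: cancel R3 -> on_hand[A=56 B=44 C=38 D=46 E=35] avail[A=56 B=44 C=38 D=38 E=35] open={R4}
Step 8: reserve R5 D 4 -> on_hand[A=56 B=44 C=38 D=46 E=35] avail[A=56 B=44 C=38 D=34 E=35] open={R4,R5}
Step 9: reserve R6 A 4 -> on_hand[A=56 B=44 C=38 D=46 E=35] avail[A=52 B=44 C=38 D=34 E=35] open={R4,R5,R6}
Step 10: cancel R5 -> on_hand[A=56 B=44 C=38 D=46 E=35] avail[A=52 B=44 C=38 D=38 E=35] open={R4,R6}
Final available[B] = 44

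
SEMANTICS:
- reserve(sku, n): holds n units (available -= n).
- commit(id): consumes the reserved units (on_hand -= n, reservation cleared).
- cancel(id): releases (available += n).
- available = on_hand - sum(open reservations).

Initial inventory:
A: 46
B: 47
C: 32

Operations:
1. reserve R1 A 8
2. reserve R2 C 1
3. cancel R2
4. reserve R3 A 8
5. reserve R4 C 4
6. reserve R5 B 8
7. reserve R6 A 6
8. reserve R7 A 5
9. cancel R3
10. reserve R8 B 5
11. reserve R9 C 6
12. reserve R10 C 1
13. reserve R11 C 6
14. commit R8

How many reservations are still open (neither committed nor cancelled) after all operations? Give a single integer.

Answer: 8

Derivation:
Step 1: reserve R1 A 8 -> on_hand[A=46 B=47 C=32] avail[A=38 B=47 C=32] open={R1}
Step 2: reserve R2 C 1 -> on_hand[A=46 B=47 C=32] avail[A=38 B=47 C=31] open={R1,R2}
Step 3: cancel R2 -> on_hand[A=46 B=47 C=32] avail[A=38 B=47 C=32] open={R1}
Step 4: reserve R3 A 8 -> on_hand[A=46 B=47 C=32] avail[A=30 B=47 C=32] open={R1,R3}
Step 5: reserve R4 C 4 -> on_hand[A=46 B=47 C=32] avail[A=30 B=47 C=28] open={R1,R3,R4}
Step 6: reserve R5 B 8 -> on_hand[A=46 B=47 C=32] avail[A=30 B=39 C=28] open={R1,R3,R4,R5}
Step 7: reserve R6 A 6 -> on_hand[A=46 B=47 C=32] avail[A=24 B=39 C=28] open={R1,R3,R4,R5,R6}
Step 8: reserve R7 A 5 -> on_hand[A=46 B=47 C=32] avail[A=19 B=39 C=28] open={R1,R3,R4,R5,R6,R7}
Step 9: cancel R3 -> on_hand[A=46 B=47 C=32] avail[A=27 B=39 C=28] open={R1,R4,R5,R6,R7}
Step 10: reserve R8 B 5 -> on_hand[A=46 B=47 C=32] avail[A=27 B=34 C=28] open={R1,R4,R5,R6,R7,R8}
Step 11: reserve R9 C 6 -> on_hand[A=46 B=47 C=32] avail[A=27 B=34 C=22] open={R1,R4,R5,R6,R7,R8,R9}
Step 12: reserve R10 C 1 -> on_hand[A=46 B=47 C=32] avail[A=27 B=34 C=21] open={R1,R10,R4,R5,R6,R7,R8,R9}
Step 13: reserve R11 C 6 -> on_hand[A=46 B=47 C=32] avail[A=27 B=34 C=15] open={R1,R10,R11,R4,R5,R6,R7,R8,R9}
Step 14: commit R8 -> on_hand[A=46 B=42 C=32] avail[A=27 B=34 C=15] open={R1,R10,R11,R4,R5,R6,R7,R9}
Open reservations: ['R1', 'R10', 'R11', 'R4', 'R5', 'R6', 'R7', 'R9'] -> 8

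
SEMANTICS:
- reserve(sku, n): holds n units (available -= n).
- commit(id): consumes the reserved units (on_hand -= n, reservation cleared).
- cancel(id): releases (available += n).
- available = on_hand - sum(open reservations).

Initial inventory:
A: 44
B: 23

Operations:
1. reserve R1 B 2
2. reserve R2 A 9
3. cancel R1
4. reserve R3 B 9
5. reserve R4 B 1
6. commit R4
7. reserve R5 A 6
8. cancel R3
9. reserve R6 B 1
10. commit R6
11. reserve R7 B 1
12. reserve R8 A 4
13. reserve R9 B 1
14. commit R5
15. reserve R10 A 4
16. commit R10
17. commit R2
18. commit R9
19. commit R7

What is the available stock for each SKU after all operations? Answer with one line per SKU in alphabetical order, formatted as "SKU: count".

Step 1: reserve R1 B 2 -> on_hand[A=44 B=23] avail[A=44 B=21] open={R1}
Step 2: reserve R2 A 9 -> on_hand[A=44 B=23] avail[A=35 B=21] open={R1,R2}
Step 3: cancel R1 -> on_hand[A=44 B=23] avail[A=35 B=23] open={R2}
Step 4: reserve R3 B 9 -> on_hand[A=44 B=23] avail[A=35 B=14] open={R2,R3}
Step 5: reserve R4 B 1 -> on_hand[A=44 B=23] avail[A=35 B=13] open={R2,R3,R4}
Step 6: commit R4 -> on_hand[A=44 B=22] avail[A=35 B=13] open={R2,R3}
Step 7: reserve R5 A 6 -> on_hand[A=44 B=22] avail[A=29 B=13] open={R2,R3,R5}
Step 8: cancel R3 -> on_hand[A=44 B=22] avail[A=29 B=22] open={R2,R5}
Step 9: reserve R6 B 1 -> on_hand[A=44 B=22] avail[A=29 B=21] open={R2,R5,R6}
Step 10: commit R6 -> on_hand[A=44 B=21] avail[A=29 B=21] open={R2,R5}
Step 11: reserve R7 B 1 -> on_hand[A=44 B=21] avail[A=29 B=20] open={R2,R5,R7}
Step 12: reserve R8 A 4 -> on_hand[A=44 B=21] avail[A=25 B=20] open={R2,R5,R7,R8}
Step 13: reserve R9 B 1 -> on_hand[A=44 B=21] avail[A=25 B=19] open={R2,R5,R7,R8,R9}
Step 14: commit R5 -> on_hand[A=38 B=21] avail[A=25 B=19] open={R2,R7,R8,R9}
Step 15: reserve R10 A 4 -> on_hand[A=38 B=21] avail[A=21 B=19] open={R10,R2,R7,R8,R9}
Step 16: commit R10 -> on_hand[A=34 B=21] avail[A=21 B=19] open={R2,R7,R8,R9}
Step 17: commit R2 -> on_hand[A=25 B=21] avail[A=21 B=19] open={R7,R8,R9}
Step 18: commit R9 -> on_hand[A=25 B=20] avail[A=21 B=19] open={R7,R8}
Step 19: commit R7 -> on_hand[A=25 B=19] avail[A=21 B=19] open={R8}

Answer: A: 21
B: 19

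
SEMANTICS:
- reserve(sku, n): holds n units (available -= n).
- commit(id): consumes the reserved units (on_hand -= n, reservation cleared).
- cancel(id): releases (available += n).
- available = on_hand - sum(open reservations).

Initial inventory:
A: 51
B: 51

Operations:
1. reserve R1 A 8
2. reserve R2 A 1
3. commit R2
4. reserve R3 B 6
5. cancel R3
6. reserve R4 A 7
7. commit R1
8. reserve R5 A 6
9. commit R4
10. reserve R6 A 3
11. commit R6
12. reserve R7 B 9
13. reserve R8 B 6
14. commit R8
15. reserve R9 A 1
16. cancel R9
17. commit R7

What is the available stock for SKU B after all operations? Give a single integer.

Step 1: reserve R1 A 8 -> on_hand[A=51 B=51] avail[A=43 B=51] open={R1}
Step 2: reserve R2 A 1 -> on_hand[A=51 B=51] avail[A=42 B=51] open={R1,R2}
Step 3: commit R2 -> on_hand[A=50 B=51] avail[A=42 B=51] open={R1}
Step 4: reserve R3 B 6 -> on_hand[A=50 B=51] avail[A=42 B=45] open={R1,R3}
Step 5: cancel R3 -> on_hand[A=50 B=51] avail[A=42 B=51] open={R1}
Step 6: reserve R4 A 7 -> on_hand[A=50 B=51] avail[A=35 B=51] open={R1,R4}
Step 7: commit R1 -> on_hand[A=42 B=51] avail[A=35 B=51] open={R4}
Step 8: reserve R5 A 6 -> on_hand[A=42 B=51] avail[A=29 B=51] open={R4,R5}
Step 9: commit R4 -> on_hand[A=35 B=51] avail[A=29 B=51] open={R5}
Step 10: reserve R6 A 3 -> on_hand[A=35 B=51] avail[A=26 B=51] open={R5,R6}
Step 11: commit R6 -> on_hand[A=32 B=51] avail[A=26 B=51] open={R5}
Step 12: reserve R7 B 9 -> on_hand[A=32 B=51] avail[A=26 B=42] open={R5,R7}
Step 13: reserve R8 B 6 -> on_hand[A=32 B=51] avail[A=26 B=36] open={R5,R7,R8}
Step 14: commit R8 -> on_hand[A=32 B=45] avail[A=26 B=36] open={R5,R7}
Step 15: reserve R9 A 1 -> on_hand[A=32 B=45] avail[A=25 B=36] open={R5,R7,R9}
Step 16: cancel R9 -> on_hand[A=32 B=45] avail[A=26 B=36] open={R5,R7}
Step 17: commit R7 -> on_hand[A=32 B=36] avail[A=26 B=36] open={R5}
Final available[B] = 36

Answer: 36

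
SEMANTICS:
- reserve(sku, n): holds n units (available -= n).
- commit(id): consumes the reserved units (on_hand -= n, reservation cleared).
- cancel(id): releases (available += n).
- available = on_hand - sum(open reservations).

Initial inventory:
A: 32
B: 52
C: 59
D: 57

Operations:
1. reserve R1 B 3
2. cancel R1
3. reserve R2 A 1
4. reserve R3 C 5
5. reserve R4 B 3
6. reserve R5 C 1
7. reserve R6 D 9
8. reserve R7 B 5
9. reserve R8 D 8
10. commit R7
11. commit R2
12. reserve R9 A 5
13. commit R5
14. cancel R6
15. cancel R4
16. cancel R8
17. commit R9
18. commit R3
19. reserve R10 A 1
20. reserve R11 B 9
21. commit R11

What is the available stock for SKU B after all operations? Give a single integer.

Step 1: reserve R1 B 3 -> on_hand[A=32 B=52 C=59 D=57] avail[A=32 B=49 C=59 D=57] open={R1}
Step 2: cancel R1 -> on_hand[A=32 B=52 C=59 D=57] avail[A=32 B=52 C=59 D=57] open={}
Step 3: reserve R2 A 1 -> on_hand[A=32 B=52 C=59 D=57] avail[A=31 B=52 C=59 D=57] open={R2}
Step 4: reserve R3 C 5 -> on_hand[A=32 B=52 C=59 D=57] avail[A=31 B=52 C=54 D=57] open={R2,R3}
Step 5: reserve R4 B 3 -> on_hand[A=32 B=52 C=59 D=57] avail[A=31 B=49 C=54 D=57] open={R2,R3,R4}
Step 6: reserve R5 C 1 -> on_hand[A=32 B=52 C=59 D=57] avail[A=31 B=49 C=53 D=57] open={R2,R3,R4,R5}
Step 7: reserve R6 D 9 -> on_hand[A=32 B=52 C=59 D=57] avail[A=31 B=49 C=53 D=48] open={R2,R3,R4,R5,R6}
Step 8: reserve R7 B 5 -> on_hand[A=32 B=52 C=59 D=57] avail[A=31 B=44 C=53 D=48] open={R2,R3,R4,R5,R6,R7}
Step 9: reserve R8 D 8 -> on_hand[A=32 B=52 C=59 D=57] avail[A=31 B=44 C=53 D=40] open={R2,R3,R4,R5,R6,R7,R8}
Step 10: commit R7 -> on_hand[A=32 B=47 C=59 D=57] avail[A=31 B=44 C=53 D=40] open={R2,R3,R4,R5,R6,R8}
Step 11: commit R2 -> on_hand[A=31 B=47 C=59 D=57] avail[A=31 B=44 C=53 D=40] open={R3,R4,R5,R6,R8}
Step 12: reserve R9 A 5 -> on_hand[A=31 B=47 C=59 D=57] avail[A=26 B=44 C=53 D=40] open={R3,R4,R5,R6,R8,R9}
Step 13: commit R5 -> on_hand[A=31 B=47 C=58 D=57] avail[A=26 B=44 C=53 D=40] open={R3,R4,R6,R8,R9}
Step 14: cancel R6 -> on_hand[A=31 B=47 C=58 D=57] avail[A=26 B=44 C=53 D=49] open={R3,R4,R8,R9}
Step 15: cancel R4 -> on_hand[A=31 B=47 C=58 D=57] avail[A=26 B=47 C=53 D=49] open={R3,R8,R9}
Step 16: cancel R8 -> on_hand[A=31 B=47 C=58 D=57] avail[A=26 B=47 C=53 D=57] open={R3,R9}
Step 17: commit R9 -> on_hand[A=26 B=47 C=58 D=57] avail[A=26 B=47 C=53 D=57] open={R3}
Step 18: commit R3 -> on_hand[A=26 B=47 C=53 D=57] avail[A=26 B=47 C=53 D=57] open={}
Step 19: reserve R10 A 1 -> on_hand[A=26 B=47 C=53 D=57] avail[A=25 B=47 C=53 D=57] open={R10}
Step 20: reserve R11 B 9 -> on_hand[A=26 B=47 C=53 D=57] avail[A=25 B=38 C=53 D=57] open={R10,R11}
Step 21: commit R11 -> on_hand[A=26 B=38 C=53 D=57] avail[A=25 B=38 C=53 D=57] open={R10}
Final available[B] = 38

Answer: 38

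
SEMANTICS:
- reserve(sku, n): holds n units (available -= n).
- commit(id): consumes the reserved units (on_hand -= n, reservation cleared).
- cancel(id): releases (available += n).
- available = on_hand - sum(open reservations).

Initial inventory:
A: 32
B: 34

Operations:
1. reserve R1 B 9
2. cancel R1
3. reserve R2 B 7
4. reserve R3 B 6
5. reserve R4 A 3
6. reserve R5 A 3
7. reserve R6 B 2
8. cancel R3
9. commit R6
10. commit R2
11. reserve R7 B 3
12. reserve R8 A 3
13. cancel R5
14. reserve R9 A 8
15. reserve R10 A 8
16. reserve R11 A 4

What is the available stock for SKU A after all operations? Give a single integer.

Step 1: reserve R1 B 9 -> on_hand[A=32 B=34] avail[A=32 B=25] open={R1}
Step 2: cancel R1 -> on_hand[A=32 B=34] avail[A=32 B=34] open={}
Step 3: reserve R2 B 7 -> on_hand[A=32 B=34] avail[A=32 B=27] open={R2}
Step 4: reserve R3 B 6 -> on_hand[A=32 B=34] avail[A=32 B=21] open={R2,R3}
Step 5: reserve R4 A 3 -> on_hand[A=32 B=34] avail[A=29 B=21] open={R2,R3,R4}
Step 6: reserve R5 A 3 -> on_hand[A=32 B=34] avail[A=26 B=21] open={R2,R3,R4,R5}
Step 7: reserve R6 B 2 -> on_hand[A=32 B=34] avail[A=26 B=19] open={R2,R3,R4,R5,R6}
Step 8: cancel R3 -> on_hand[A=32 B=34] avail[A=26 B=25] open={R2,R4,R5,R6}
Step 9: commit R6 -> on_hand[A=32 B=32] avail[A=26 B=25] open={R2,R4,R5}
Step 10: commit R2 -> on_hand[A=32 B=25] avail[A=26 B=25] open={R4,R5}
Step 11: reserve R7 B 3 -> on_hand[A=32 B=25] avail[A=26 B=22] open={R4,R5,R7}
Step 12: reserve R8 A 3 -> on_hand[A=32 B=25] avail[A=23 B=22] open={R4,R5,R7,R8}
Step 13: cancel R5 -> on_hand[A=32 B=25] avail[A=26 B=22] open={R4,R7,R8}
Step 14: reserve R9 A 8 -> on_hand[A=32 B=25] avail[A=18 B=22] open={R4,R7,R8,R9}
Step 15: reserve R10 A 8 -> on_hand[A=32 B=25] avail[A=10 B=22] open={R10,R4,R7,R8,R9}
Step 16: reserve R11 A 4 -> on_hand[A=32 B=25] avail[A=6 B=22] open={R10,R11,R4,R7,R8,R9}
Final available[A] = 6

Answer: 6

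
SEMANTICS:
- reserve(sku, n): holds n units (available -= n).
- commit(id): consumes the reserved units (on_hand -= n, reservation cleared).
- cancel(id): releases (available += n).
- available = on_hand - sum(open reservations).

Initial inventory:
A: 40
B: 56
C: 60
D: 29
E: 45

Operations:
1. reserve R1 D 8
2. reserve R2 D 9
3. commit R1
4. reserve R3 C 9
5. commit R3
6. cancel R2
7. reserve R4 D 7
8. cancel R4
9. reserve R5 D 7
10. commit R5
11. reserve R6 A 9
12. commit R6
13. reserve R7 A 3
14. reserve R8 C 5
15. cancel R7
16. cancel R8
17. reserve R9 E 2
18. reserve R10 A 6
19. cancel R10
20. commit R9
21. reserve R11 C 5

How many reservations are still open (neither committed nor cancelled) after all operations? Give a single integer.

Step 1: reserve R1 D 8 -> on_hand[A=40 B=56 C=60 D=29 E=45] avail[A=40 B=56 C=60 D=21 E=45] open={R1}
Step 2: reserve R2 D 9 -> on_hand[A=40 B=56 C=60 D=29 E=45] avail[A=40 B=56 C=60 D=12 E=45] open={R1,R2}
Step 3: commit R1 -> on_hand[A=40 B=56 C=60 D=21 E=45] avail[A=40 B=56 C=60 D=12 E=45] open={R2}
Step 4: reserve R3 C 9 -> on_hand[A=40 B=56 C=60 D=21 E=45] avail[A=40 B=56 C=51 D=12 E=45] open={R2,R3}
Step 5: commit R3 -> on_hand[A=40 B=56 C=51 D=21 E=45] avail[A=40 B=56 C=51 D=12 E=45] open={R2}
Step 6: cancel R2 -> on_hand[A=40 B=56 C=51 D=21 E=45] avail[A=40 B=56 C=51 D=21 E=45] open={}
Step 7: reserve R4 D 7 -> on_hand[A=40 B=56 C=51 D=21 E=45] avail[A=40 B=56 C=51 D=14 E=45] open={R4}
Step 8: cancel R4 -> on_hand[A=40 B=56 C=51 D=21 E=45] avail[A=40 B=56 C=51 D=21 E=45] open={}
Step 9: reserve R5 D 7 -> on_hand[A=40 B=56 C=51 D=21 E=45] avail[A=40 B=56 C=51 D=14 E=45] open={R5}
Step 10: commit R5 -> on_hand[A=40 B=56 C=51 D=14 E=45] avail[A=40 B=56 C=51 D=14 E=45] open={}
Step 11: reserve R6 A 9 -> on_hand[A=40 B=56 C=51 D=14 E=45] avail[A=31 B=56 C=51 D=14 E=45] open={R6}
Step 12: commit R6 -> on_hand[A=31 B=56 C=51 D=14 E=45] avail[A=31 B=56 C=51 D=14 E=45] open={}
Step 13: reserve R7 A 3 -> on_hand[A=31 B=56 C=51 D=14 E=45] avail[A=28 B=56 C=51 D=14 E=45] open={R7}
Step 14: reserve R8 C 5 -> on_hand[A=31 B=56 C=51 D=14 E=45] avail[A=28 B=56 C=46 D=14 E=45] open={R7,R8}
Step 15: cancel R7 -> on_hand[A=31 B=56 C=51 D=14 E=45] avail[A=31 B=56 C=46 D=14 E=45] open={R8}
Step 16: cancel R8 -> on_hand[A=31 B=56 C=51 D=14 E=45] avail[A=31 B=56 C=51 D=14 E=45] open={}
Step 17: reserve R9 E 2 -> on_hand[A=31 B=56 C=51 D=14 E=45] avail[A=31 B=56 C=51 D=14 E=43] open={R9}
Step 18: reserve R10 A 6 -> on_hand[A=31 B=56 C=51 D=14 E=45] avail[A=25 B=56 C=51 D=14 E=43] open={R10,R9}
Step 19: cancel R10 -> on_hand[A=31 B=56 C=51 D=14 E=45] avail[A=31 B=56 C=51 D=14 E=43] open={R9}
Step 20: commit R9 -> on_hand[A=31 B=56 C=51 D=14 E=43] avail[A=31 B=56 C=51 D=14 E=43] open={}
Step 21: reserve R11 C 5 -> on_hand[A=31 B=56 C=51 D=14 E=43] avail[A=31 B=56 C=46 D=14 E=43] open={R11}
Open reservations: ['R11'] -> 1

Answer: 1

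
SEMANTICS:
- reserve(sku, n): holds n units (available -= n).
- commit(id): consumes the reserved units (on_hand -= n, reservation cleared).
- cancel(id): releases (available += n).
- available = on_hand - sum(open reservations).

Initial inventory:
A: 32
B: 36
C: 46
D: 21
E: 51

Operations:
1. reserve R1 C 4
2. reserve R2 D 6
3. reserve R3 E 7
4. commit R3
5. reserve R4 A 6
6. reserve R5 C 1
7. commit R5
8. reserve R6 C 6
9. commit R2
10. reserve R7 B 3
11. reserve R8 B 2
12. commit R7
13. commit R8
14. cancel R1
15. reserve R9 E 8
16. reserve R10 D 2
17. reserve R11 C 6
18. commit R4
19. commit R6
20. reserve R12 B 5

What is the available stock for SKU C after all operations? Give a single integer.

Step 1: reserve R1 C 4 -> on_hand[A=32 B=36 C=46 D=21 E=51] avail[A=32 B=36 C=42 D=21 E=51] open={R1}
Step 2: reserve R2 D 6 -> on_hand[A=32 B=36 C=46 D=21 E=51] avail[A=32 B=36 C=42 D=15 E=51] open={R1,R2}
Step 3: reserve R3 E 7 -> on_hand[A=32 B=36 C=46 D=21 E=51] avail[A=32 B=36 C=42 D=15 E=44] open={R1,R2,R3}
Step 4: commit R3 -> on_hand[A=32 B=36 C=46 D=21 E=44] avail[A=32 B=36 C=42 D=15 E=44] open={R1,R2}
Step 5: reserve R4 A 6 -> on_hand[A=32 B=36 C=46 D=21 E=44] avail[A=26 B=36 C=42 D=15 E=44] open={R1,R2,R4}
Step 6: reserve R5 C 1 -> on_hand[A=32 B=36 C=46 D=21 E=44] avail[A=26 B=36 C=41 D=15 E=44] open={R1,R2,R4,R5}
Step 7: commit R5 -> on_hand[A=32 B=36 C=45 D=21 E=44] avail[A=26 B=36 C=41 D=15 E=44] open={R1,R2,R4}
Step 8: reserve R6 C 6 -> on_hand[A=32 B=36 C=45 D=21 E=44] avail[A=26 B=36 C=35 D=15 E=44] open={R1,R2,R4,R6}
Step 9: commit R2 -> on_hand[A=32 B=36 C=45 D=15 E=44] avail[A=26 B=36 C=35 D=15 E=44] open={R1,R4,R6}
Step 10: reserve R7 B 3 -> on_hand[A=32 B=36 C=45 D=15 E=44] avail[A=26 B=33 C=35 D=15 E=44] open={R1,R4,R6,R7}
Step 11: reserve R8 B 2 -> on_hand[A=32 B=36 C=45 D=15 E=44] avail[A=26 B=31 C=35 D=15 E=44] open={R1,R4,R6,R7,R8}
Step 12: commit R7 -> on_hand[A=32 B=33 C=45 D=15 E=44] avail[A=26 B=31 C=35 D=15 E=44] open={R1,R4,R6,R8}
Step 13: commit R8 -> on_hand[A=32 B=31 C=45 D=15 E=44] avail[A=26 B=31 C=35 D=15 E=44] open={R1,R4,R6}
Step 14: cancel R1 -> on_hand[A=32 B=31 C=45 D=15 E=44] avail[A=26 B=31 C=39 D=15 E=44] open={R4,R6}
Step 15: reserve R9 E 8 -> on_hand[A=32 B=31 C=45 D=15 E=44] avail[A=26 B=31 C=39 D=15 E=36] open={R4,R6,R9}
Step 16: reserve R10 D 2 -> on_hand[A=32 B=31 C=45 D=15 E=44] avail[A=26 B=31 C=39 D=13 E=36] open={R10,R4,R6,R9}
Step 17: reserve R11 C 6 -> on_hand[A=32 B=31 C=45 D=15 E=44] avail[A=26 B=31 C=33 D=13 E=36] open={R10,R11,R4,R6,R9}
Step 18: commit R4 -> on_hand[A=26 B=31 C=45 D=15 E=44] avail[A=26 B=31 C=33 D=13 E=36] open={R10,R11,R6,R9}
Step 19: commit R6 -> on_hand[A=26 B=31 C=39 D=15 E=44] avail[A=26 B=31 C=33 D=13 E=36] open={R10,R11,R9}
Step 20: reserve R12 B 5 -> on_hand[A=26 B=31 C=39 D=15 E=44] avail[A=26 B=26 C=33 D=13 E=36] open={R10,R11,R12,R9}
Final available[C] = 33

Answer: 33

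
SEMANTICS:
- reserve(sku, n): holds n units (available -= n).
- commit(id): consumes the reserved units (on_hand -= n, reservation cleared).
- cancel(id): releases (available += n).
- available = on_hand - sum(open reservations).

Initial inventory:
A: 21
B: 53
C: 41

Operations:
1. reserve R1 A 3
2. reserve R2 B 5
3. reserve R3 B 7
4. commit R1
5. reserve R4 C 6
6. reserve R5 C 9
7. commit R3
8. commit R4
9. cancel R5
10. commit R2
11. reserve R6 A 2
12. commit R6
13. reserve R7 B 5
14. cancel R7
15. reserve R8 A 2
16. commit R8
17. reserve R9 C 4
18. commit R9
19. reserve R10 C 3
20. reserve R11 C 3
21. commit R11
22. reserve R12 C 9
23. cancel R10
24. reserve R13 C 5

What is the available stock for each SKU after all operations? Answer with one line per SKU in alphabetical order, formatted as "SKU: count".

Step 1: reserve R1 A 3 -> on_hand[A=21 B=53 C=41] avail[A=18 B=53 C=41] open={R1}
Step 2: reserve R2 B 5 -> on_hand[A=21 B=53 C=41] avail[A=18 B=48 C=41] open={R1,R2}
Step 3: reserve R3 B 7 -> on_hand[A=21 B=53 C=41] avail[A=18 B=41 C=41] open={R1,R2,R3}
Step 4: commit R1 -> on_hand[A=18 B=53 C=41] avail[A=18 B=41 C=41] open={R2,R3}
Step 5: reserve R4 C 6 -> on_hand[A=18 B=53 C=41] avail[A=18 B=41 C=35] open={R2,R3,R4}
Step 6: reserve R5 C 9 -> on_hand[A=18 B=53 C=41] avail[A=18 B=41 C=26] open={R2,R3,R4,R5}
Step 7: commit R3 -> on_hand[A=18 B=46 C=41] avail[A=18 B=41 C=26] open={R2,R4,R5}
Step 8: commit R4 -> on_hand[A=18 B=46 C=35] avail[A=18 B=41 C=26] open={R2,R5}
Step 9: cancel R5 -> on_hand[A=18 B=46 C=35] avail[A=18 B=41 C=35] open={R2}
Step 10: commit R2 -> on_hand[A=18 B=41 C=35] avail[A=18 B=41 C=35] open={}
Step 11: reserve R6 A 2 -> on_hand[A=18 B=41 C=35] avail[A=16 B=41 C=35] open={R6}
Step 12: commit R6 -> on_hand[A=16 B=41 C=35] avail[A=16 B=41 C=35] open={}
Step 13: reserve R7 B 5 -> on_hand[A=16 B=41 C=35] avail[A=16 B=36 C=35] open={R7}
Step 14: cancel R7 -> on_hand[A=16 B=41 C=35] avail[A=16 B=41 C=35] open={}
Step 15: reserve R8 A 2 -> on_hand[A=16 B=41 C=35] avail[A=14 B=41 C=35] open={R8}
Step 16: commit R8 -> on_hand[A=14 B=41 C=35] avail[A=14 B=41 C=35] open={}
Step 17: reserve R9 C 4 -> on_hand[A=14 B=41 C=35] avail[A=14 B=41 C=31] open={R9}
Step 18: commit R9 -> on_hand[A=14 B=41 C=31] avail[A=14 B=41 C=31] open={}
Step 19: reserve R10 C 3 -> on_hand[A=14 B=41 C=31] avail[A=14 B=41 C=28] open={R10}
Step 20: reserve R11 C 3 -> on_hand[A=14 B=41 C=31] avail[A=14 B=41 C=25] open={R10,R11}
Step 21: commit R11 -> on_hand[A=14 B=41 C=28] avail[A=14 B=41 C=25] open={R10}
Step 22: reserve R12 C 9 -> on_hand[A=14 B=41 C=28] avail[A=14 B=41 C=16] open={R10,R12}
Step 23: cancel R10 -> on_hand[A=14 B=41 C=28] avail[A=14 B=41 C=19] open={R12}
Step 24: reserve R13 C 5 -> on_hand[A=14 B=41 C=28] avail[A=14 B=41 C=14] open={R12,R13}

Answer: A: 14
B: 41
C: 14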